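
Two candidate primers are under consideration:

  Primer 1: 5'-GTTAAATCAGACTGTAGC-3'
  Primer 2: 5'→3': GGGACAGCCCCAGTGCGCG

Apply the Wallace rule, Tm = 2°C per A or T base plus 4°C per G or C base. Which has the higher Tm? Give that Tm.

Primer 1: A+T=11, G+C=7 → Tm = 2(11)+4(7) = 50°C
Primer 2: A+T=4, G+C=15 → Tm = 2(4)+4(15) = 68°C
50°C vs 68°C → primer 2 is higher.

Primer 2, 68°C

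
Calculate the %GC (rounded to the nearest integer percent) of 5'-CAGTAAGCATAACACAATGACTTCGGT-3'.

Scanning the sequence gives C=6, G=5, T=6, A=10.
G+C = 5 + 6 = 11 out of 27 bases
%GC = 11/27 × 100 = 40.74% ≈ 41%

41%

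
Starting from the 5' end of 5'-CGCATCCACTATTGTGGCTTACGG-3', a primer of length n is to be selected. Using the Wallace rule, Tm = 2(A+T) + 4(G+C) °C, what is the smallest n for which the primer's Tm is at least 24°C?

n = 7

First 6 bases: CGCATC → Tm = 20°C (< 24°C)
First 7 bases: CGCATCC → Tm = 24°C (≥ 24°C)
Since every base adds ≥2°C, Tm only increases with n, so the threshold is first crossed at n = 7.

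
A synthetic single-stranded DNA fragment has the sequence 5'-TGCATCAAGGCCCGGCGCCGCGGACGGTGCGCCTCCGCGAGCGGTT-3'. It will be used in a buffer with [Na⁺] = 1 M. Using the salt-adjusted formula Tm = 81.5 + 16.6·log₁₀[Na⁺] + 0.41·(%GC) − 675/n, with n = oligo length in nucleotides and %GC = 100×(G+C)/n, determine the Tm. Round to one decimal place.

98.0°C

Length n = 46. Base counts: A=5, C=17, G=18, T=6
G+C = 35, so %GC = 35/46 × 100 = 76.087%
Salt term: 16.6 × (0) = 0
GC term: 0.41 × 76.087 = 31.196; length term: −675/46 = −14.674
Tm = 81.5 + (0) + 31.196 − 14.674 = 98.022 → 98.0°C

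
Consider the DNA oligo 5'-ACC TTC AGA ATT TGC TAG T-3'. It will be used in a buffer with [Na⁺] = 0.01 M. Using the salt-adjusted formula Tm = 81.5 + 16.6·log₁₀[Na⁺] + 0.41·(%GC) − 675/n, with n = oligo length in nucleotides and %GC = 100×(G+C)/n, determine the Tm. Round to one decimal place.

Length n = 19. Base counts: T=7, G=3, C=4, A=5
G+C = 7, so %GC = 7/19 × 100 = 36.842%
Salt term: 16.6 × (-2) = -33.2
GC term: 0.41 × 36.842 = 15.105; length term: −675/19 = −35.526
Tm = 81.5 + (-33.2) + 15.105 − 35.526 = 27.879 → 27.9°C

27.9°C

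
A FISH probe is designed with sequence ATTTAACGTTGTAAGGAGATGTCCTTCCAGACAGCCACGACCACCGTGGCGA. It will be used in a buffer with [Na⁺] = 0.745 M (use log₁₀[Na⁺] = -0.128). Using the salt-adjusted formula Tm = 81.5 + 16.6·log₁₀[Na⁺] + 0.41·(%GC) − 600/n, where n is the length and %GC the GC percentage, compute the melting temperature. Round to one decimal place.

Length n = 52. G=13, T=11, C=14, A=14
G+C = 27, so %GC = 27/52 × 100 = 51.923%
Salt term: 16.6 × (-0.128) = -2.125
GC term: 0.41 × 51.923 = 21.288; length term: −600/52 = −11.538
Tm = 81.5 + (-2.125) + 21.288 − 11.538 = 89.125 → 89.1°C

89.1°C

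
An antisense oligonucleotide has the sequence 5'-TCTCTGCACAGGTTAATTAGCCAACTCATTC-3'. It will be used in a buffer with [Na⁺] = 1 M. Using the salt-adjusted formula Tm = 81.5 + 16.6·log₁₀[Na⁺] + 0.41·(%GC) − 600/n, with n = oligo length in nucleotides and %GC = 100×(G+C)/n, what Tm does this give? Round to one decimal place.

Length n = 31. Base counts: G=4, A=8, T=10, C=9
G+C = 13, so %GC = 13/31 × 100 = 41.935%
Salt term: 16.6 × (0) = 0
GC term: 0.41 × 41.935 = 17.193; length term: −600/31 = −19.355
Tm = 81.5 + (0) + 17.193 − 19.355 = 79.338 → 79.3°C

79.3°C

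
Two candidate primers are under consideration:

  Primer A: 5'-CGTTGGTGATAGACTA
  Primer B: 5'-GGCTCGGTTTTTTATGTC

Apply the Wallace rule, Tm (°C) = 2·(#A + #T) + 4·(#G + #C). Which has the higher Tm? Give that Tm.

Primer A: A+T=9, G+C=7 → Tm = 2(9)+4(7) = 46°C
Primer B: A+T=10, G+C=8 → Tm = 2(10)+4(8) = 52°C
46°C vs 52°C → primer B is higher.

Primer B, 52°C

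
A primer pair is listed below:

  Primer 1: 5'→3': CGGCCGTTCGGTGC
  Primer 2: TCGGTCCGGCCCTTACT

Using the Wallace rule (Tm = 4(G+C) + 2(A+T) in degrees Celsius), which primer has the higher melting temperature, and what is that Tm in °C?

Primer 2, 56°C

Primer 1: A+T=3, G+C=11 → Tm = 2(3)+4(11) = 50°C
Primer 2: A+T=6, G+C=11 → Tm = 2(6)+4(11) = 56°C
50°C vs 56°C → primer 2 is higher.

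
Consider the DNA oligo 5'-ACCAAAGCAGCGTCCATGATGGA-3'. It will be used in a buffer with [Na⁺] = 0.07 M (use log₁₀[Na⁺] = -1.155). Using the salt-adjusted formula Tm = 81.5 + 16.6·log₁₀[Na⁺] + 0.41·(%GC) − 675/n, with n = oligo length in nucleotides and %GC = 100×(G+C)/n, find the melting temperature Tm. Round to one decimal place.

54.4°C

Length n = 23. Counting bases: A=8, T=3, G=6, C=6
G+C = 12, so %GC = 12/23 × 100 = 52.174%
Salt term: 16.6 × (-1.155) = -19.173
GC term: 0.41 × 52.174 = 21.391; length term: −675/23 = −29.348
Tm = 81.5 + (-19.173) + 21.391 − 29.348 = 54.37 → 54.4°C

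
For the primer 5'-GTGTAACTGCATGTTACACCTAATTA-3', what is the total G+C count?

Counting bases: G=4, C=5, T=9, A=8
G+C = 4 + 5 = 9

9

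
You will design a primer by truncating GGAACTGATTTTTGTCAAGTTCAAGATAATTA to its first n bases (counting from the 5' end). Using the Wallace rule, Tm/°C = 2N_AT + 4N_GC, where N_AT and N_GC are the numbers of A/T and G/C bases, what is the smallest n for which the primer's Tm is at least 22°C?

First 6 bases: GGAACT → Tm = 18°C (< 22°C)
First 7 bases: GGAACTG → Tm = 22°C (≥ 22°C)
Each additional base adds 2°C (A/T) or 4°C (G/C), so Tm is non-decreasing in n; n = 7 is the first length to reach 22°C.

n = 7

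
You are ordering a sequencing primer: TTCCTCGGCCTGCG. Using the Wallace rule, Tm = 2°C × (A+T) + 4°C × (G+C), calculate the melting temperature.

A=0, G=4, C=6, T=4
So N_AT = 4 and N_GC = 10.
Tm = 2(4) + 4(10) = 8 + 40 = 48°C

48°C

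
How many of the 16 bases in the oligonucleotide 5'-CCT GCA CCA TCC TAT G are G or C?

9

Scanning the sequence gives C=7, T=4, A=3, G=2.
Total G or C: 2 + 7 = 9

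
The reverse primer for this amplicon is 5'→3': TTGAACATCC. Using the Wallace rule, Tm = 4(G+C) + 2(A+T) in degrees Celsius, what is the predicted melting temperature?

A=3, G=1, C=3, T=3
AT pairs contribute 6, GC pairs contribute 4.
Tm = 2(6) + 4(4) = 12 + 16 = 28°C

28°C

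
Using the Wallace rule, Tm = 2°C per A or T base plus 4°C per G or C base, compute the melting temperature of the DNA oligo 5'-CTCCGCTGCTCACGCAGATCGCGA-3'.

Scanning the sequence gives G=6, C=10, T=4, A=4.
A+T = 8, G+C = 16
Tm = 2×8 + 4×16 = 80°C

80°C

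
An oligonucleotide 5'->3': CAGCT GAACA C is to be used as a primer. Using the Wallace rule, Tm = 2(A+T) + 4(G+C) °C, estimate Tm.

Base counts: A=4, T=1, G=2, C=4
AT pairs contribute 5, GC pairs contribute 6.
Tm = 2×5 + 4×6 = 34°C

34°C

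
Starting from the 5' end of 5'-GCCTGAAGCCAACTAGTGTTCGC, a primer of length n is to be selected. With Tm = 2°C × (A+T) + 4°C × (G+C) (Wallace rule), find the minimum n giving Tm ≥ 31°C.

n = 10

First 9 bases: GCCTGAAGC → Tm = 30°C (< 31°C)
First 10 bases: GCCTGAAGCC → Tm = 34°C (≥ 31°C)
Since every base adds ≥2°C, Tm only increases with n, so the threshold is first crossed at n = 10.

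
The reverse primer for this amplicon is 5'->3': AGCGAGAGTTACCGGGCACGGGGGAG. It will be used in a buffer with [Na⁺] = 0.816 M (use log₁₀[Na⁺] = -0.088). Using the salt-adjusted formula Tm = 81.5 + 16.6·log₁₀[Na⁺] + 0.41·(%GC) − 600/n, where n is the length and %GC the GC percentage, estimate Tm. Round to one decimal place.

Length n = 26. Counting bases: G=13, A=6, C=5, T=2
G+C = 18, so %GC = 18/26 × 100 = 69.231%
Salt term: 16.6 × (-0.088) = -1.461
GC term: 0.41 × 69.231 = 28.385; length term: −600/26 = −23.077
Tm = 81.5 + (-1.461) + 28.385 − 23.077 = 85.347 → 85.3°C

85.3°C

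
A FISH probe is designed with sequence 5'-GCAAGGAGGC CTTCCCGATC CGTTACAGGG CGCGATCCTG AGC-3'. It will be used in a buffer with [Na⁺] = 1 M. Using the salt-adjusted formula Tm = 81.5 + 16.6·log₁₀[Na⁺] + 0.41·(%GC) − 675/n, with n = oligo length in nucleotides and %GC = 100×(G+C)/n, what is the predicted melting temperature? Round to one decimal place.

Length n = 43. A=8, C=14, G=14, T=7
G+C = 28, so %GC = 28/43 × 100 = 65.116%
Salt term: 16.6 × (0) = 0
GC term: 0.41 × 65.116 = 26.698; length term: −675/43 = −15.698
Tm = 81.5 + (0) + 26.698 − 15.698 = 92.5 → 92.5°C

92.5°C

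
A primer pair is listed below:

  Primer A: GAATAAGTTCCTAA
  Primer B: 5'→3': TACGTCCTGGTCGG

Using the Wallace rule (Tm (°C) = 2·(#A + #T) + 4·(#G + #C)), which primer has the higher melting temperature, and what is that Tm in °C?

Primer A: A+T=10, G+C=4 → Tm = 2(10)+4(4) = 36°C
Primer B: A+T=5, G+C=9 → Tm = 2(5)+4(9) = 46°C
36°C vs 46°C → primer B is higher.

Primer B, 46°C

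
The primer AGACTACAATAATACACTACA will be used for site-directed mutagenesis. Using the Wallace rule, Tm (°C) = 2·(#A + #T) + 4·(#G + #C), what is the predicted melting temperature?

Base counts: T=4, C=5, A=11, G=1
AT pairs contribute 15, GC pairs contribute 6.
Tm = 2×15 + 4×6 = 54°C

54°C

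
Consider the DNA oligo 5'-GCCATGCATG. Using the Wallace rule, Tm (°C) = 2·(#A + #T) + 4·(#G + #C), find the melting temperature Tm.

Scanning the sequence gives T=2, G=3, C=3, A=2.
A+T = 4, G+C = 6
Tm = 4·6 + 2·4 = 24 + 8 = 32°C

32°C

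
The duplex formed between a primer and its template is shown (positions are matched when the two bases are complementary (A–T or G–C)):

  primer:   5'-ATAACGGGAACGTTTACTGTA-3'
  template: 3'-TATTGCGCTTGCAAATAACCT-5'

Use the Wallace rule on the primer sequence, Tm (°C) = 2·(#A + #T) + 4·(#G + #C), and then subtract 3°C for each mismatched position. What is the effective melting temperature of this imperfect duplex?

49°C

Primer base counts: A=7, T=6, G=5, C=3 → A+T=13, G+C=8
Perfect-match Tm = 2(13) + 4(8) = 26 + 32 = 58°C
Mismatches (positions where the bases are not complementary): 3 (at positions 7, 17, 20)
Effective Tm = 58 − 3×3 = 58 − 9 = 49°C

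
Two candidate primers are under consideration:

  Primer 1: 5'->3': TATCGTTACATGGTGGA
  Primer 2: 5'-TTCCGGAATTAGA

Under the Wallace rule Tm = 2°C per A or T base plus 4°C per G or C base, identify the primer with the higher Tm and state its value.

Primer 1: A+T=10, G+C=7 → Tm = 2(10)+4(7) = 48°C
Primer 2: A+T=8, G+C=5 → Tm = 2(8)+4(5) = 36°C
48°C vs 36°C → primer 1 is higher.

Primer 1, 48°C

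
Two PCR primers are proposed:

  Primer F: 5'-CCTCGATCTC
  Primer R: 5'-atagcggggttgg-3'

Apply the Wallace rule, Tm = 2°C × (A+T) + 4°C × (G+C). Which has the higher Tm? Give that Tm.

Primer F: A+T=4, G+C=6 → Tm = 2(4)+4(6) = 32°C
Primer R: A+T=5, G+C=8 → Tm = 2(5)+4(8) = 42°C
32°C vs 42°C → primer R is higher.

Primer R, 42°C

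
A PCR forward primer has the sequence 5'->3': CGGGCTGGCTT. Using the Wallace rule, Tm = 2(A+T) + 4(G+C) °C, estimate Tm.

38°C

Base counts: A=0, C=3, G=5, T=3
So N_AT = 3 and N_GC = 8.
Tm = 2×3 + 4×8 = 38°C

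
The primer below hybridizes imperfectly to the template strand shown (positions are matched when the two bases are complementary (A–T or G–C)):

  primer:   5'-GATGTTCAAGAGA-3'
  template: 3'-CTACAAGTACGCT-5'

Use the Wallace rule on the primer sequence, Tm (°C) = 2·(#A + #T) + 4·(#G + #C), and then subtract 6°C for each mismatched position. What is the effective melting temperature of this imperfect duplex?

24°C

Primer base counts: A=5, T=3, G=4, C=1 → A+T=8, G+C=5
Perfect-match Tm = 2(8) + 4(5) = 16 + 20 = 36°C
Mismatches (positions where the bases are not complementary): 2 (at positions 9, 11)
Effective Tm = 36 − 2×6 = 36 − 12 = 24°C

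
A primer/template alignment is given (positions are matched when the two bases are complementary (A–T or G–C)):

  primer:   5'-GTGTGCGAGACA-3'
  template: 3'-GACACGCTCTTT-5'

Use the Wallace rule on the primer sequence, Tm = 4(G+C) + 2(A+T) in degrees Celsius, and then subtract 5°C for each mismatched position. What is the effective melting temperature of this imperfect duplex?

Primer base counts: A=3, T=2, G=5, C=2 → A+T=5, G+C=7
Perfect-match Tm = 2(5) + 4(7) = 10 + 28 = 38°C
Mismatches (positions where the bases are not complementary): 2 (at positions 1, 11)
Effective Tm = 38 − 2×5 = 38 − 10 = 28°C

28°C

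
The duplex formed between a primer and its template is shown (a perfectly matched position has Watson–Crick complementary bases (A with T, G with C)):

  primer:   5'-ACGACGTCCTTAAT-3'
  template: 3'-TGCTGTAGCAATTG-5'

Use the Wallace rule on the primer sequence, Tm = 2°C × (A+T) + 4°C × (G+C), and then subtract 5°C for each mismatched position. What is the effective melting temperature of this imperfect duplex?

Primer base counts: A=4, T=4, G=2, C=4 → A+T=8, G+C=6
Perfect-match Tm = 2(8) + 4(6) = 16 + 24 = 40°C
Mismatches (positions where the bases are not complementary): 3 (at positions 6, 9, 14)
Effective Tm = 40 − 3×5 = 40 − 15 = 25°C

25°C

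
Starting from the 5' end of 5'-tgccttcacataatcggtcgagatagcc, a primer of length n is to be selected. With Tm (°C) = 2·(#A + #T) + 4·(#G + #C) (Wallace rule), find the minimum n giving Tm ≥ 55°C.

n = 19

First 18 bases: TGCCTTCACATAATCGGT → Tm = 52°C (< 55°C)
First 19 bases: TGCCTTCACATAATCGGTC → Tm = 56°C (≥ 55°C)
Each additional base adds 2°C (A/T) or 4°C (G/C), so Tm is non-decreasing in n; n = 19 is the first length to reach 55°C.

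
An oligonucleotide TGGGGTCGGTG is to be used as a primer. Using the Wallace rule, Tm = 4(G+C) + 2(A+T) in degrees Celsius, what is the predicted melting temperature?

38°C

Counting bases: C=1, A=0, G=7, T=3
So N_AT = 3 and N_GC = 8.
Tm = 2×3 + 4×8 = 38°C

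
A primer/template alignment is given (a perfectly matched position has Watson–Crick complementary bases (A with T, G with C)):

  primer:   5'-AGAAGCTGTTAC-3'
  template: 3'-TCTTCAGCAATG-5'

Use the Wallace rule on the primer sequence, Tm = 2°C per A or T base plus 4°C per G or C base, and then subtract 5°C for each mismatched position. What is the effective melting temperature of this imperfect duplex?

24°C

Primer base counts: A=4, T=3, G=3, C=2 → A+T=7, G+C=5
Perfect-match Tm = 2(7) + 4(5) = 14 + 20 = 34°C
Mismatches (positions where the bases are not complementary): 2 (at positions 6, 7)
Effective Tm = 34 − 2×5 = 34 − 10 = 24°C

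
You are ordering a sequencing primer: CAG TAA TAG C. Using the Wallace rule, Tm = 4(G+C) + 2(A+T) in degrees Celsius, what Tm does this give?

A=4, G=2, T=2, C=2
A+T = 6, G+C = 4
Tm = 2(6) + 4(4) = 12 + 16 = 28°C

28°C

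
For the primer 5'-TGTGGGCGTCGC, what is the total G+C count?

A=0, C=3, T=3, G=6
Total G or C: 6 + 3 = 9

9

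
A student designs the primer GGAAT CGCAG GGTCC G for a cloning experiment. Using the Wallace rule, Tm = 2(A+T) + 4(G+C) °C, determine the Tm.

54°C

T=2, A=3, G=7, C=4
AT pairs contribute 5, GC pairs contribute 11.
Tm = 2(5) + 4(11) = 10 + 44 = 54°C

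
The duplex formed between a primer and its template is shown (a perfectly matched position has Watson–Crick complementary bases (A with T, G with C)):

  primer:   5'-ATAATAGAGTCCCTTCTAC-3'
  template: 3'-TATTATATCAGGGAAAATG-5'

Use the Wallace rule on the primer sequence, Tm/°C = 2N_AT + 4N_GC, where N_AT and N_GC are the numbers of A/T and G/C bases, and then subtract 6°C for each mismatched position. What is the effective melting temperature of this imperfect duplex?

Primer base counts: A=6, T=6, G=2, C=5 → A+T=12, G+C=7
Perfect-match Tm = 2(12) + 4(7) = 24 + 28 = 52°C
Mismatches (positions where the bases are not complementary): 2 (at positions 7, 16)
Effective Tm = 52 − 2×6 = 52 − 12 = 40°C

40°C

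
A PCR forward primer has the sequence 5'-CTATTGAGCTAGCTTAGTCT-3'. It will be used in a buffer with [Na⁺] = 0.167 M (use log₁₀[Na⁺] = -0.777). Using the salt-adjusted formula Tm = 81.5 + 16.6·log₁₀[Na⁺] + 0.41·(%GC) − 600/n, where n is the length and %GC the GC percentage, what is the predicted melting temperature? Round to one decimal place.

55.0°C

Length n = 20. Base counts: G=4, T=8, C=4, A=4
G+C = 8, so %GC = 8/20 × 100 = 40%
Salt term: 16.6 × (-0.777) = -12.898
GC term: 0.41 × 40 = 16.4; length term: −600/20 = −30
Tm = 81.5 + (-12.898) + 16.4 − 30 = 55.002 → 55.0°C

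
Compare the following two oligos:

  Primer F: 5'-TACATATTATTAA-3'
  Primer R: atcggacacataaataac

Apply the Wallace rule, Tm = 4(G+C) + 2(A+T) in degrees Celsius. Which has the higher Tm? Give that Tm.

Primer F: A+T=12, G+C=1 → Tm = 2(12)+4(1) = 28°C
Primer R: A+T=12, G+C=6 → Tm = 2(12)+4(6) = 48°C
28°C vs 48°C → primer R is higher.

Primer R, 48°C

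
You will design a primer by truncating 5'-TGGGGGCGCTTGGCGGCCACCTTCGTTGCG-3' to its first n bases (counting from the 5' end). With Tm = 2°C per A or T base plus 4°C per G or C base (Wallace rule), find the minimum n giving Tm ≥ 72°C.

First 19 bases: TGGGGGCGCTTGGCGGCCA → Tm = 68°C (< 72°C)
First 20 bases: TGGGGGCGCTTGGCGGCCAC → Tm = 72°C (≥ 72°C)
Since every base adds ≥2°C, Tm only increases with n, so the threshold is first crossed at n = 20.

n = 20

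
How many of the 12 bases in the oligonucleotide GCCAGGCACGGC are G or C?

10

Base counts: C=5, A=2, T=0, G=5
G+C = 5 + 5 = 10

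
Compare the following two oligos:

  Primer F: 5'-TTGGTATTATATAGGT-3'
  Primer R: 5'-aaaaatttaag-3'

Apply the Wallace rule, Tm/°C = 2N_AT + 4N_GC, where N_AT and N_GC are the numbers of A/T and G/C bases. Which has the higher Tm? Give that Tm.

Primer F: A+T=12, G+C=4 → Tm = 2(12)+4(4) = 40°C
Primer R: A+T=10, G+C=1 → Tm = 2(10)+4(1) = 24°C
40°C vs 24°C → primer F is higher.

Primer F, 40°C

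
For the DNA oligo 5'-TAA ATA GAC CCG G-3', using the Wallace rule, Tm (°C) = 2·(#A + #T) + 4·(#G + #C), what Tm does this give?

Counting bases: G=3, T=2, C=3, A=5
So N_AT = 7 and N_GC = 6.
Tm = 4·6 + 2·7 = 24 + 14 = 38°C

38°C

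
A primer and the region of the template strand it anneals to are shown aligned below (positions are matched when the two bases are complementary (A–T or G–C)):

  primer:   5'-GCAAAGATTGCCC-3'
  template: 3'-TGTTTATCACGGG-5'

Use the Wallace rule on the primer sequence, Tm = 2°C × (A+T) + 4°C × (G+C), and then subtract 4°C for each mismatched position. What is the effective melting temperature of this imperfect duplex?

28°C

Primer base counts: A=4, T=2, G=3, C=4 → A+T=6, G+C=7
Perfect-match Tm = 2(6) + 4(7) = 12 + 28 = 40°C
Mismatches (positions where the bases are not complementary): 3 (at positions 1, 6, 8)
Effective Tm = 40 − 3×4 = 40 − 12 = 28°C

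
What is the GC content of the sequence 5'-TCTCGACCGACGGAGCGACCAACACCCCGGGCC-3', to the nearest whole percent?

Base counts: G=9, A=7, C=15, T=2
G+C = 9 + 15 = 24 out of 33 bases
%GC = 24/33 × 100 = 72.73% ≈ 73%

73%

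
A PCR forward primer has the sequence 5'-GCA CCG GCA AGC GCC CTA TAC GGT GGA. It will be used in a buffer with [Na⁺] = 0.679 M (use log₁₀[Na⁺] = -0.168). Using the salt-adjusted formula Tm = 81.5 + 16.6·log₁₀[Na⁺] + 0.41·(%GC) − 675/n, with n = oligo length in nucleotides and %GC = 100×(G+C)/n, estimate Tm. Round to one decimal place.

81.0°C

Length n = 27. Counting bases: G=9, A=6, T=3, C=9
G+C = 18, so %GC = 18/27 × 100 = 66.667%
Salt term: 16.6 × (-0.168) = -2.789
GC term: 0.41 × 66.667 = 27.333; length term: −675/27 = −25
Tm = 81.5 + (-2.789) + 27.333 − 25 = 81.044 → 81.0°C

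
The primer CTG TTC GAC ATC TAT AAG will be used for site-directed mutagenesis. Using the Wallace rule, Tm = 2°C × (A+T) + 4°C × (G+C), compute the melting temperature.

Scanning the sequence gives G=3, A=5, T=6, C=4.
A+T = 11, G+C = 7
Tm = 4·7 + 2·11 = 28 + 22 = 50°C

50°C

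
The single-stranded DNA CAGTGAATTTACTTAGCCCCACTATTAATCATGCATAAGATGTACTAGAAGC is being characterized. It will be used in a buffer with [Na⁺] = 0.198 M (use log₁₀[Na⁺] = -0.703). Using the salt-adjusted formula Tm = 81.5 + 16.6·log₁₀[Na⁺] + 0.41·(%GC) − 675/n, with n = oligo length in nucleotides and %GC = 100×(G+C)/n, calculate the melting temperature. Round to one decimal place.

71.8°C

Length n = 52. Counting bases: T=15, G=8, C=11, A=18
G+C = 19, so %GC = 19/52 × 100 = 36.538%
Salt term: 16.6 × (-0.703) = -11.67
GC term: 0.41 × 36.538 = 14.981; length term: −675/52 = −12.981
Tm = 81.5 + (-11.67) + 14.981 − 12.981 = 71.83 → 71.8°C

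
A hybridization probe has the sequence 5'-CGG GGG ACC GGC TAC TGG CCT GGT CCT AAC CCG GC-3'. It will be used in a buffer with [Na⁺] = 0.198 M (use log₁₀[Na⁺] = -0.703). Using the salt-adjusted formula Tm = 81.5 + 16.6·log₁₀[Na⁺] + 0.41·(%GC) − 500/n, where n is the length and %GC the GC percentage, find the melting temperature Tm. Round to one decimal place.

86.0°C

Length n = 35. Base counts: C=13, G=13, A=4, T=5
G+C = 26, so %GC = 26/35 × 100 = 74.286%
Salt term: 16.6 × (-0.703) = -11.67
GC term: 0.41 × 74.286 = 30.457; length term: −500/35 = −14.286
Tm = 81.5 + (-11.67) + 30.457 − 14.286 = 86.001 → 86.0°C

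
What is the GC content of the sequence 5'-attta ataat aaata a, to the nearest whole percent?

0%

Base counts: G=0, A=10, T=6, C=0
G+C = 0 + 0 = 0 out of 16 bases
%GC = 0/16 × 100 = 0% ≈ 0%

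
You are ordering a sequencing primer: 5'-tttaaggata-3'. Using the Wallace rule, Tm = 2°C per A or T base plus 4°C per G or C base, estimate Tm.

24°C

Base counts: C=0, T=4, G=2, A=4
AT pairs contribute 8, GC pairs contribute 2.
Tm = 2×8 + 4×2 = 24°C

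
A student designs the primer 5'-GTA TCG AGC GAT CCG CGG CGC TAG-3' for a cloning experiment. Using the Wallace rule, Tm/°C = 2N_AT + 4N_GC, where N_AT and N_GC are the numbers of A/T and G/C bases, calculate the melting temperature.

G=9, C=7, A=4, T=4
AT pairs contribute 8, GC pairs contribute 16.
Tm = 4·16 + 2·8 = 64 + 16 = 80°C

80°C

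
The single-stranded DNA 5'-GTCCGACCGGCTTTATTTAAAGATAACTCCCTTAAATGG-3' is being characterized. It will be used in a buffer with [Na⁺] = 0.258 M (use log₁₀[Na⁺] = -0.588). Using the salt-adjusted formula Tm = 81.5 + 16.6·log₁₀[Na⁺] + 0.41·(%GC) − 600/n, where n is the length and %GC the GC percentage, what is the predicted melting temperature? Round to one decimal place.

Length n = 39. Scanning the sequence gives C=9, T=12, A=11, G=7.
G+C = 16, so %GC = 16/39 × 100 = 41.026%
Salt term: 16.6 × (-0.588) = -9.761
GC term: 0.41 × 41.026 = 16.821; length term: −600/39 = −15.385
Tm = 81.5 + (-9.761) + 16.821 − 15.385 = 73.175 → 73.2°C

73.2°C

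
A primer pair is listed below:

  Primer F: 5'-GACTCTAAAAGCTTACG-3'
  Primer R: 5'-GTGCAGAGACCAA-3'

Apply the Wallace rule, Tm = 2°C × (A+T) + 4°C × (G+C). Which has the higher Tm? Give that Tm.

Primer F: A+T=10, G+C=7 → Tm = 2(10)+4(7) = 48°C
Primer R: A+T=6, G+C=7 → Tm = 2(6)+4(7) = 40°C
48°C vs 40°C → primer F is higher.

Primer F, 48°C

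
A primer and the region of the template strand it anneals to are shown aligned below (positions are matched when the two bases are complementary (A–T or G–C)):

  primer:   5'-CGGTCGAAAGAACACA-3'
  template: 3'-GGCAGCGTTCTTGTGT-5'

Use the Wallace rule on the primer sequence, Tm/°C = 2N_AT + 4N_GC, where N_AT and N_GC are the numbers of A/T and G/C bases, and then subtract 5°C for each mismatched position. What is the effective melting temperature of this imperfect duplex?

38°C

Primer base counts: A=7, T=1, G=4, C=4 → A+T=8, G+C=8
Perfect-match Tm = 2(8) + 4(8) = 16 + 32 = 48°C
Mismatches (positions where the bases are not complementary): 2 (at positions 2, 7)
Effective Tm = 48 − 2×5 = 48 − 10 = 38°C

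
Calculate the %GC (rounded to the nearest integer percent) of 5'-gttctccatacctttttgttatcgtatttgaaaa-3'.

29%

Base counts: T=16, A=8, G=4, C=6
G+C = 4 + 6 = 10 out of 34 bases
%GC = 10/34 × 100 = 29.41% ≈ 29%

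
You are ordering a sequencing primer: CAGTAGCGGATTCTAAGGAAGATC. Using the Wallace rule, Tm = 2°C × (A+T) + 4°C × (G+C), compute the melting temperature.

Counting bases: A=8, C=4, G=7, T=5
So N_AT = 13 and N_GC = 11.
Tm = 4·11 + 2·13 = 44 + 26 = 70°C

70°C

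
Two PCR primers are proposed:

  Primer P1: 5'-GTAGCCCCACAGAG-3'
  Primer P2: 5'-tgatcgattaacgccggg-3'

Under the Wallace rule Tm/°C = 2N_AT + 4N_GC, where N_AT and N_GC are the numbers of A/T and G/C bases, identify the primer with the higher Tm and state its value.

Primer P1: A+T=5, G+C=9 → Tm = 2(5)+4(9) = 46°C
Primer P2: A+T=8, G+C=10 → Tm = 2(8)+4(10) = 56°C
46°C vs 56°C → primer P2 is higher.

Primer P2, 56°C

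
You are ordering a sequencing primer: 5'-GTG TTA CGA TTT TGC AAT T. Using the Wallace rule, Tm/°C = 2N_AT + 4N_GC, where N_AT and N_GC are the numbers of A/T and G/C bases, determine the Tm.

Scanning the sequence gives G=4, T=9, C=2, A=4.
AT pairs contribute 13, GC pairs contribute 6.
Tm = 2(13) + 4(6) = 26 + 24 = 50°C

50°C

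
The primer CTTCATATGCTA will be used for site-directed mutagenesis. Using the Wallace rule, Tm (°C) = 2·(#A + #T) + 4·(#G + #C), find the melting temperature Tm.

32°C

Counting bases: T=5, G=1, C=3, A=3
AT pairs contribute 8, GC pairs contribute 4.
Tm = 4·4 + 2·8 = 16 + 16 = 32°C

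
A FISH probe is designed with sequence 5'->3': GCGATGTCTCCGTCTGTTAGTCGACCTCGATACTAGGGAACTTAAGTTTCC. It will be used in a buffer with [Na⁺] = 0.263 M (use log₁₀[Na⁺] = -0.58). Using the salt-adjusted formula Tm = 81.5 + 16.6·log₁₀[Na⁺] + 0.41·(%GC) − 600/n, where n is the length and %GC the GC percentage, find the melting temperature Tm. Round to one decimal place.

Length n = 51. Base counts: G=12, A=10, C=13, T=16
G+C = 25, so %GC = 25/51 × 100 = 49.02%
Salt term: 16.6 × (-0.58) = -9.628
GC term: 0.41 × 49.02 = 20.098; length term: −600/51 = −11.765
Tm = 81.5 + (-9.628) + 20.098 − 11.765 = 80.205 → 80.2°C

80.2°C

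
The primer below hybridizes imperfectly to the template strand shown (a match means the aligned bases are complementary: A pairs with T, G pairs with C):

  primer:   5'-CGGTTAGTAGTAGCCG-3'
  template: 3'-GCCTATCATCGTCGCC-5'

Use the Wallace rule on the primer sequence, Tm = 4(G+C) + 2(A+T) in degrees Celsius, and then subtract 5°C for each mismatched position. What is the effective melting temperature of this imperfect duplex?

Primer base counts: A=3, T=4, G=6, C=3 → A+T=7, G+C=9
Perfect-match Tm = 2(7) + 4(9) = 14 + 36 = 50°C
Mismatches (positions where the bases are not complementary): 3 (at positions 4, 11, 15)
Effective Tm = 50 − 3×5 = 50 − 15 = 35°C

35°C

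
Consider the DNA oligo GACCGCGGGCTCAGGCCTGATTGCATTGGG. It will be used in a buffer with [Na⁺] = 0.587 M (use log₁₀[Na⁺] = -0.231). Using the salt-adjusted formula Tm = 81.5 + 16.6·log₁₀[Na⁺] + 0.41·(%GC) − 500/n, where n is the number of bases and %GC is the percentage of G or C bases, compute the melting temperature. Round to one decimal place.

Length n = 30. Base counts: G=12, C=8, T=6, A=4
G+C = 20, so %GC = 20/30 × 100 = 66.667%
Salt term: 16.6 × (-0.231) = -3.835
GC term: 0.41 × 66.667 = 27.333; length term: −500/30 = −16.667
Tm = 81.5 + (-3.835) + 27.333 − 16.667 = 88.331 → 88.3°C

88.3°C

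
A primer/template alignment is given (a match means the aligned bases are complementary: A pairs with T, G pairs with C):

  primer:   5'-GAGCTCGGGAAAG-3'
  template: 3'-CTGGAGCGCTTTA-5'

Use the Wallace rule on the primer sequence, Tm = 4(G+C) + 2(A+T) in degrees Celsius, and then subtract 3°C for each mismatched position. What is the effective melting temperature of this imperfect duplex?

33°C

Primer base counts: A=4, T=1, G=6, C=2 → A+T=5, G+C=8
Perfect-match Tm = 2(5) + 4(8) = 10 + 32 = 42°C
Mismatches (positions where the bases are not complementary): 3 (at positions 3, 8, 13)
Effective Tm = 42 − 3×3 = 42 − 9 = 33°C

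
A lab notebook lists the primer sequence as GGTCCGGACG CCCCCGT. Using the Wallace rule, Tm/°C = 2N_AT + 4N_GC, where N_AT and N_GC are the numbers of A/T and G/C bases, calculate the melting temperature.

Counting bases: T=2, C=8, G=6, A=1
AT pairs contribute 3, GC pairs contribute 14.
Tm = 2×3 + 4×14 = 62°C

62°C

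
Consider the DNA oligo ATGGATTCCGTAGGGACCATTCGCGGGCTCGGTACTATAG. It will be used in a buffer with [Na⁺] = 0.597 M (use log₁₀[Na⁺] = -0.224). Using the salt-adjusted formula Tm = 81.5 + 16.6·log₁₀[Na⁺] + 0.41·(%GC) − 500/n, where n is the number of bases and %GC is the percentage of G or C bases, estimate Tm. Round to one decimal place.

87.8°C

Length n = 40. C=9, T=10, A=8, G=13
G+C = 22, so %GC = 22/40 × 100 = 55%
Salt term: 16.6 × (-0.224) = -3.718
GC term: 0.41 × 55 = 22.55; length term: −500/40 = −12.5
Tm = 81.5 + (-3.718) + 22.55 − 12.5 = 87.832 → 87.8°C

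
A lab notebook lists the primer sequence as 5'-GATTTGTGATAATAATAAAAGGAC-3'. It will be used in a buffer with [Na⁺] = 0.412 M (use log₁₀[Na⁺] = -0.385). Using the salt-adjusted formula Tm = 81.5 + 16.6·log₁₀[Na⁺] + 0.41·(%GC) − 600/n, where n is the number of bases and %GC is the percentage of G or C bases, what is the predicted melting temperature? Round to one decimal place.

Length n = 24. G=5, C=1, T=7, A=11
G+C = 6, so %GC = 6/24 × 100 = 25%
Salt term: 16.6 × (-0.385) = -6.391
GC term: 0.41 × 25 = 10.25; length term: −600/24 = −25
Tm = 81.5 + (-6.391) + 10.25 − 25 = 60.359 → 60.4°C

60.4°C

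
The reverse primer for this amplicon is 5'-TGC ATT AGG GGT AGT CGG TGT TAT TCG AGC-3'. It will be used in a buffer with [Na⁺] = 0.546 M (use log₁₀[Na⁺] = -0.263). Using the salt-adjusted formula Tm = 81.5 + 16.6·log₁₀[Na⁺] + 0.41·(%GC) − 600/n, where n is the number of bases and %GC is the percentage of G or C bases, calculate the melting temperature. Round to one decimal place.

Length n = 30. C=4, T=10, G=11, A=5
G+C = 15, so %GC = 15/30 × 100 = 50%
Salt term: 16.6 × (-0.263) = -4.366
GC term: 0.41 × 50 = 20.5; length term: −600/30 = −20
Tm = 81.5 + (-4.366) + 20.5 − 20 = 77.634 → 77.6°C

77.6°C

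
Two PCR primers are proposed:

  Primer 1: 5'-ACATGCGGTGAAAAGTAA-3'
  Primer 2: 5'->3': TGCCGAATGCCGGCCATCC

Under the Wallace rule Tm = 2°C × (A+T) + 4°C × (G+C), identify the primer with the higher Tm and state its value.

Primer 1: A+T=11, G+C=7 → Tm = 2(11)+4(7) = 50°C
Primer 2: A+T=6, G+C=13 → Tm = 2(6)+4(13) = 64°C
50°C vs 64°C → primer 2 is higher.

Primer 2, 64°C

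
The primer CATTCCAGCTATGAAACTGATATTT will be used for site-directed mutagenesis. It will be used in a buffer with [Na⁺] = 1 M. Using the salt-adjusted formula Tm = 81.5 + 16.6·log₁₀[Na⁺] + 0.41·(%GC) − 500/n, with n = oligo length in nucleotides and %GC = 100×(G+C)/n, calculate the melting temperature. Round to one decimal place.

74.6°C

Length n = 25. T=9, G=3, C=5, A=8
G+C = 8, so %GC = 8/25 × 100 = 32%
Salt term: 16.6 × (0) = 0
GC term: 0.41 × 32 = 13.12; length term: −500/25 = −20
Tm = 81.5 + (0) + 13.12 − 20 = 74.62 → 74.6°C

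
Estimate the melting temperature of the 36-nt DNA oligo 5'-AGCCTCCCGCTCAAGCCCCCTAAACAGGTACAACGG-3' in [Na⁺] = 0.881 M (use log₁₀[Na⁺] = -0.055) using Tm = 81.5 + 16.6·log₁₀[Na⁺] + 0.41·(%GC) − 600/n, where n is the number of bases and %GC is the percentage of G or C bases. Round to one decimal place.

Length n = 36. Base counts: C=15, A=10, G=7, T=4
G+C = 22, so %GC = 22/36 × 100 = 61.111%
Salt term: 16.6 × (-0.055) = -0.913
GC term: 0.41 × 61.111 = 25.056; length term: −600/36 = −16.667
Tm = 81.5 + (-0.913) + 25.056 − 16.667 = 88.976 → 89.0°C

89.0°C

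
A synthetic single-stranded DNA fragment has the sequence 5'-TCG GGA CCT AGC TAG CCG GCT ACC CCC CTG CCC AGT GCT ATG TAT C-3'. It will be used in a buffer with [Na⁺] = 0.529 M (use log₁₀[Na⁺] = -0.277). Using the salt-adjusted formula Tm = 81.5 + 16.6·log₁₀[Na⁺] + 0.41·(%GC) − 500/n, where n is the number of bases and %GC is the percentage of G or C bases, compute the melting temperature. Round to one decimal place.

Length n = 46. G=11, A=7, T=10, C=18
G+C = 29, so %GC = 29/46 × 100 = 63.043%
Salt term: 16.6 × (-0.277) = -4.598
GC term: 0.41 × 63.043 = 25.848; length term: −500/46 = −10.87
Tm = 81.5 + (-4.598) + 25.848 − 10.87 = 91.88 → 91.9°C

91.9°C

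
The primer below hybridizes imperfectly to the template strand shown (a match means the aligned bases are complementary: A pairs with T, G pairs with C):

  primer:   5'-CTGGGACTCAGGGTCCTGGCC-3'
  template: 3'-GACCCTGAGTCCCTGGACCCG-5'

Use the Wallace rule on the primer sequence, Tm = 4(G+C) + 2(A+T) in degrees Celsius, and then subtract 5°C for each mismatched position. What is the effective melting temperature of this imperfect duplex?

62°C

Primer base counts: A=2, T=4, G=8, C=7 → A+T=6, G+C=15
Perfect-match Tm = 2(6) + 4(15) = 12 + 60 = 72°C
Mismatches (positions where the bases are not complementary): 2 (at positions 14, 20)
Effective Tm = 72 − 2×5 = 72 − 10 = 62°C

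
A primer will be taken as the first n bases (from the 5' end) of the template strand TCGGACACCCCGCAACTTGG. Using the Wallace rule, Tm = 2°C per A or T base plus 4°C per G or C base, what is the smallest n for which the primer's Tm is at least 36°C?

n = 11

First 10 bases: TCGGACACCC → Tm = 34°C (< 36°C)
First 11 bases: TCGGACACCCC → Tm = 38°C (≥ 36°C)
Since every base adds ≥2°C, Tm only increases with n, so the threshold is first crossed at n = 11.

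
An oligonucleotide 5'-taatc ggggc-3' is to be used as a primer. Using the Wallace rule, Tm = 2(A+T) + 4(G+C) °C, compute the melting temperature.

32°C

Scanning the sequence gives G=4, T=2, C=2, A=2.
So N_AT = 4 and N_GC = 6.
Tm = 4·6 + 2·4 = 24 + 8 = 32°C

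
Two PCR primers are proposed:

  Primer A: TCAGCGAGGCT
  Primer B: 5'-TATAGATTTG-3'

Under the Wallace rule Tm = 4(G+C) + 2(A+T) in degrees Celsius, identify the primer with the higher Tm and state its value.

Primer A: A+T=4, G+C=7 → Tm = 2(4)+4(7) = 36°C
Primer B: A+T=8, G+C=2 → Tm = 2(8)+4(2) = 24°C
36°C vs 24°C → primer A is higher.

Primer A, 36°C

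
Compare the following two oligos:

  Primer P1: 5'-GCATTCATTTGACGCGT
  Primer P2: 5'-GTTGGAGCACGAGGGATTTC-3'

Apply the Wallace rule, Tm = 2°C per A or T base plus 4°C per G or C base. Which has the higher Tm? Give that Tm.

Primer P2, 62°C

Primer P1: A+T=9, G+C=8 → Tm = 2(9)+4(8) = 50°C
Primer P2: A+T=9, G+C=11 → Tm = 2(9)+4(11) = 62°C
50°C vs 62°C → primer P2 is higher.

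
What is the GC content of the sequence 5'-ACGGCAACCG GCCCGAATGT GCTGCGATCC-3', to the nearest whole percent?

Counting bases: A=6, T=4, G=9, C=11
G+C = 9 + 11 = 20 out of 30 bases
%GC = 20/30 × 100 = 66.67% ≈ 67%

67%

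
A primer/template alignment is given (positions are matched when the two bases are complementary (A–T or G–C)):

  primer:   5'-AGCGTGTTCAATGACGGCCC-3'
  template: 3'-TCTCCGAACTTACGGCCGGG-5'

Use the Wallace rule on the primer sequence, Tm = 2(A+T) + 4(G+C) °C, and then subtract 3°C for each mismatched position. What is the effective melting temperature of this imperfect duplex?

49°C

Primer base counts: A=4, T=4, G=6, C=6 → A+T=8, G+C=12
Perfect-match Tm = 2(8) + 4(12) = 16 + 48 = 64°C
Mismatches (positions where the bases are not complementary): 5 (at positions 3, 5, 6, 9, 14)
Effective Tm = 64 − 5×3 = 64 − 15 = 49°C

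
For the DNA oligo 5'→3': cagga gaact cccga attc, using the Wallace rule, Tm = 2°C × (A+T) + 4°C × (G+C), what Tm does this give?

Base counts: T=3, C=6, A=6, G=4
AT pairs contribute 9, GC pairs contribute 10.
Tm = 2×9 + 4×10 = 58°C

58°C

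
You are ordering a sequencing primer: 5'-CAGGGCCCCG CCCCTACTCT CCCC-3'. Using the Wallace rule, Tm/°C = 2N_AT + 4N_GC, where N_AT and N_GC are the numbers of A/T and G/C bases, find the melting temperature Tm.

86°C

Scanning the sequence gives A=2, G=4, C=15, T=3.
AT pairs contribute 5, GC pairs contribute 19.
Tm = 4·19 + 2·5 = 76 + 10 = 86°C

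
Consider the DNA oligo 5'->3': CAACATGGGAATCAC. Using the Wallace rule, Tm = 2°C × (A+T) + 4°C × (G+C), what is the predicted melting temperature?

C=4, T=2, A=6, G=3
AT pairs contribute 8, GC pairs contribute 7.
Tm = 2×8 + 4×7 = 44°C

44°C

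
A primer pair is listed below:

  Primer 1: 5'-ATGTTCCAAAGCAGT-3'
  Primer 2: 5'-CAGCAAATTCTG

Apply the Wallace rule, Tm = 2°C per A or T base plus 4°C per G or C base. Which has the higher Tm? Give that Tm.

Primer 1, 42°C

Primer 1: A+T=9, G+C=6 → Tm = 2(9)+4(6) = 42°C
Primer 2: A+T=7, G+C=5 → Tm = 2(7)+4(5) = 34°C
42°C vs 34°C → primer 1 is higher.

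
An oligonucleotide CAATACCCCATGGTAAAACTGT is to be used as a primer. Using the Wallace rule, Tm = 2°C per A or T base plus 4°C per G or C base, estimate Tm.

62°C

Scanning the sequence gives G=3, A=8, T=5, C=6.
A+T = 13, G+C = 9
Tm = 2×13 + 4×9 = 62°C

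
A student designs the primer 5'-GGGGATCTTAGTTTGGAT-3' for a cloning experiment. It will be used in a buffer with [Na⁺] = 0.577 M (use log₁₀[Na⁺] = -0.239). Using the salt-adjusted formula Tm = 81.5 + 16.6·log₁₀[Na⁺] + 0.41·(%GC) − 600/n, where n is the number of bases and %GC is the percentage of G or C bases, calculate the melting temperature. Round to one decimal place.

Length n = 18. Base counts: G=7, T=7, C=1, A=3
G+C = 8, so %GC = 8/18 × 100 = 44.444%
Salt term: 16.6 × (-0.239) = -3.967
GC term: 0.41 × 44.444 = 18.222; length term: −600/18 = −33.333
Tm = 81.5 + (-3.967) + 18.222 − 33.333 = 62.422 → 62.4°C

62.4°C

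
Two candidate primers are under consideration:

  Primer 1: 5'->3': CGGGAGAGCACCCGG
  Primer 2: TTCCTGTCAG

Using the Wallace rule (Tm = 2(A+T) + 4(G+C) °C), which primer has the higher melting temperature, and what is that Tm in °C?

Primer 1: A+T=3, G+C=12 → Tm = 2(3)+4(12) = 54°C
Primer 2: A+T=5, G+C=5 → Tm = 2(5)+4(5) = 30°C
54°C vs 30°C → primer 1 is higher.

Primer 1, 54°C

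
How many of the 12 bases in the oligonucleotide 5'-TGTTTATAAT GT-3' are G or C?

Counting bases: G=2, C=0, A=3, T=7
Total G or C: 2 + 0 = 2

2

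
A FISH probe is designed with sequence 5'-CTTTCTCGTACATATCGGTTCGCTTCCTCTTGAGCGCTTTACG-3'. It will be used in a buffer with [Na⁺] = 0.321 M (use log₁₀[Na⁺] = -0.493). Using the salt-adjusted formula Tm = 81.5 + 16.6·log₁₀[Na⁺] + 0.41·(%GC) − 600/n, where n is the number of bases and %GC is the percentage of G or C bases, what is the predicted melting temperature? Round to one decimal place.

Length n = 43. G=8, A=5, T=17, C=13
G+C = 21, so %GC = 21/43 × 100 = 48.837%
Salt term: 16.6 × (-0.493) = -8.184
GC term: 0.41 × 48.837 = 20.023; length term: −600/43 = −13.953
Tm = 81.5 + (-8.184) + 20.023 − 13.953 = 79.386 → 79.4°C

79.4°C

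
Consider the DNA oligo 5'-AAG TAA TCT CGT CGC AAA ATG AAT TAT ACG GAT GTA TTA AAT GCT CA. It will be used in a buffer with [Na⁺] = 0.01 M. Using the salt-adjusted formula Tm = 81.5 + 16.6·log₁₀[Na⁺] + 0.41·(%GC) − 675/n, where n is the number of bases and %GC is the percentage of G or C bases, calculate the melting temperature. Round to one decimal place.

Length n = 47. Base counts: C=7, A=18, T=14, G=8
G+C = 15, so %GC = 15/47 × 100 = 31.915%
Salt term: 16.6 × (-2) = -33.2
GC term: 0.41 × 31.915 = 13.085; length term: −675/47 = −14.362
Tm = 81.5 + (-33.2) + 13.085 − 14.362 = 47.023 → 47.0°C

47.0°C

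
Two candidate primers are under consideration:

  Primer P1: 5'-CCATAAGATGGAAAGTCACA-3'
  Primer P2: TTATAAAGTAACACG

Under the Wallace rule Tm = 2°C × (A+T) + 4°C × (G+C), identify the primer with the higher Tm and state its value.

Primer P1, 56°C

Primer P1: A+T=12, G+C=8 → Tm = 2(12)+4(8) = 56°C
Primer P2: A+T=11, G+C=4 → Tm = 2(11)+4(4) = 38°C
56°C vs 38°C → primer P1 is higher.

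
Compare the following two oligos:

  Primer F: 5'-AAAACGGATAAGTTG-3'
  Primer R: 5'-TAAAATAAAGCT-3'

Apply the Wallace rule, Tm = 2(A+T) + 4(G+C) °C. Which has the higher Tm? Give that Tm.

Primer F, 40°C

Primer F: A+T=10, G+C=5 → Tm = 2(10)+4(5) = 40°C
Primer R: A+T=10, G+C=2 → Tm = 2(10)+4(2) = 28°C
40°C vs 28°C → primer F is higher.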